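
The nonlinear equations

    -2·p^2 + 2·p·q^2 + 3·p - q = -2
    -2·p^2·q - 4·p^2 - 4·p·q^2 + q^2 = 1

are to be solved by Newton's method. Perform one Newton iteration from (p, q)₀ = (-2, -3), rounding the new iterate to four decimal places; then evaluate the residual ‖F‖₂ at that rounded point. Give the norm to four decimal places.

28.3494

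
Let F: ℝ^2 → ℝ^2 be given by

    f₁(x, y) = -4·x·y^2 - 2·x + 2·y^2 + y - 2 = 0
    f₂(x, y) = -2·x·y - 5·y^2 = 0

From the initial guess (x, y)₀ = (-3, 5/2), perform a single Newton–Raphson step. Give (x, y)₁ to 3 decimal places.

(-2.272, 1.453)

At (-3, 5/2): F = (94.000, -16.250).
Jacobian J = [[-4·y^2 - 2, -8·x·y + 4·y + 1], [-2·y, -2·x - 10·y]].
At the point, J = [[-27.000, 71.000], [-5.000, -19.000]] (det J = 868.000).
Solving J·Δ = −F gives Δ = (0.728, -1.047).
Then the next iterate is (x, y)₁ = (-2.272, 1.453).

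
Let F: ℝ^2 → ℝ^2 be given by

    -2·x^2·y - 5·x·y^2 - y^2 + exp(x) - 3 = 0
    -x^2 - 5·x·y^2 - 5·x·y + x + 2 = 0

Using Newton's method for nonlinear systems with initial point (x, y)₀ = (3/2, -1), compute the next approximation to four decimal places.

At (3/2, -1): F = (-2.518311, 1.2500).
Jacobian J = [[-4·x·y - 5·y^2 + exp(x), -2·x^2 - 10·x·y - 2·y], [-2·x - 5·y^2 - 5·y + 1, -10·x·y - 5·x]].
At the point, J = [[5.481689, 12.5000], [-2.0000, 7.5000]] (det J = 66.112668).
Solving J·Δ = −F gives Δ = (0.5220, -0.0275).
Then the next iterate is (x, y)₁ = (2.0220, -1.0275).

(2.0220, -1.0275)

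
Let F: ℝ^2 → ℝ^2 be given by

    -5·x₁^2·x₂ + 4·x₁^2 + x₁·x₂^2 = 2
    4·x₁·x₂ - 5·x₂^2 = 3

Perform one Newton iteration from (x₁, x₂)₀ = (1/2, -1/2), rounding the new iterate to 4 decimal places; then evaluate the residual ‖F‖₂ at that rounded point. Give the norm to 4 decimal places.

At (1/2, -1/2): F = (-0.2500, -5.2500).
Jacobian J = [[-10·x₁·x₂ + 8·x₁ + x₂^2, -5·x₁^2 + 2·x₁·x₂], [4·x₂, 4·x₁ - 10·x₂]].
At the point, J = [[6.7500, -1.7500], [-2.0000, 7.0000]] (det J = 43.7500).
Solving J·Δ = −F gives Δ = (0.2500, 0.8214).
Then the next iterate is (x₁, x₂)₁ = (0.7500, 0.3214).
Re-evaluating at (0.7500, 0.3214): F = (-0.576464, -2.552290), so ‖F‖₂ = 2.6166.

2.6166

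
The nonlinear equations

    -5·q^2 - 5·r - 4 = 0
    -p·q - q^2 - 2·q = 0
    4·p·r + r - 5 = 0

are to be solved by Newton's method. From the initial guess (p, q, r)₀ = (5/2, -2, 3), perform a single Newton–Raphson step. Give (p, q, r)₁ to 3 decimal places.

At (5/2, -2, 3): F = (-39.000, 5.000, 28.000).
Jacobian J = [[0, -10·q, -5], [-q, -p - 2·q - 2, 0], [4·r, 0, 4·p + 1]].
At the point, J = [[0.000, 20.000, -5.000], [2.000, -0.500, 0.000], [12.000, 0.000, 11.000]] (det J = -470.000).
Solving J·Δ = −F gives Δ = (-2.033, 1.868, -0.328).
Then the next iterate is (p, q, r)₁ = (0.467, -0.132, 2.672).

(0.467, -0.132, 2.672)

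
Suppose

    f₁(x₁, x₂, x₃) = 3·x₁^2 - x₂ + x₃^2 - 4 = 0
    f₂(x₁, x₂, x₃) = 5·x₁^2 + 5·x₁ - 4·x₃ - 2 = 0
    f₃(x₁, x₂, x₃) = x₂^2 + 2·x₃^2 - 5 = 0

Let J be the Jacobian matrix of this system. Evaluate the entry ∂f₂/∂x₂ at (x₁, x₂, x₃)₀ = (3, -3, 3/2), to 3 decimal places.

0.000

∂f₂/∂x₂ = 0.
At (3, -3, 3/2) this is 0.000.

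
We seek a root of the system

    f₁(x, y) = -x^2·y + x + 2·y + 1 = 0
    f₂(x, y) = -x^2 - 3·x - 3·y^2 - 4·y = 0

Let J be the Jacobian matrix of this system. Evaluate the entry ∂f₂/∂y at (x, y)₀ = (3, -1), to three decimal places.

2.000

∂f₂/∂y = -6·y - 4.
At (3, -1) this is 2.000.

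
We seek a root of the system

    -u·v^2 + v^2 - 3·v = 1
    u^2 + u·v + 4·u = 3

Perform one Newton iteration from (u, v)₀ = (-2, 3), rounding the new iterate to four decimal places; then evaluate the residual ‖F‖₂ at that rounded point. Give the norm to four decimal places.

116.4998

At (-2, 3): F = (17.0000, -13.0000).
Jacobian J = [[-v^2, -2·u·v + 2·v - 3], [2·u + v + 4, u]].
At the point, J = [[-9.0000, 15.0000], [3.0000, -2.0000]] (det J = -27.0000).
Solving J·Δ = −F gives Δ = (5.9630, 2.4444).
Then the next iterate is (u, v)₁ = (3.9630, 5.4444).
Re-evaluating at (3.9630, 5.4444): F = (-105.160939, 50.133526), so ‖F‖₂ = 116.4998.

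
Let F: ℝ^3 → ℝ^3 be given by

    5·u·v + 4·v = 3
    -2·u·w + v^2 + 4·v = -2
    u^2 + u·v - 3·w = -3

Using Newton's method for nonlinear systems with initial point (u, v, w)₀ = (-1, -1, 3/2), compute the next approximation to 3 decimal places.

At (-1, -1, 3/2): F = (-2.000, 2.000, 0.500).
Jacobian J = [[5·v, 5·u + 4, 0], [-2·w, 2·v + 4, -2·u], [2·u + v, u, -3]].
At the point, J = [[-5.000, -1.000, 0.000], [-3.000, 2.000, 2.000], [-3.000, -1.000, -3.000]] (det J = 35.000).
Solving J·Δ = −F gives Δ = (-0.029, -1.857, 0.814).
Then the next iterate is (u, v, w)₁ = (-1.029, -2.857, 2.314).

(-1.029, -2.857, 2.314)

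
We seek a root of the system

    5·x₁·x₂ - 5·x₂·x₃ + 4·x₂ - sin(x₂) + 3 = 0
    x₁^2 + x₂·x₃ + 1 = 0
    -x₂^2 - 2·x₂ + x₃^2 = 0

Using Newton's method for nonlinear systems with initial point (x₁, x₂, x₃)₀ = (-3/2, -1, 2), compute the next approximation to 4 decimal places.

(-0.4009, -0.6014, 0.7500)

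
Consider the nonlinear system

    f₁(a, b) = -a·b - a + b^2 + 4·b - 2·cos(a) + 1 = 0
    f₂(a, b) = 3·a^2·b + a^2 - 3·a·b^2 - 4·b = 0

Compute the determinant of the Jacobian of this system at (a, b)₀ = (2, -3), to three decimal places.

J = [[-b + 2·sin(a) - 1, -a + 2·b + 4], [6·a·b + 2·a - 3·b^2, 3·a^2 - 6·a·b - 4]].
At the point, J = [[3.81859, -4.000], [-59.000, 44.000]].
det J = -67.982.

-67.982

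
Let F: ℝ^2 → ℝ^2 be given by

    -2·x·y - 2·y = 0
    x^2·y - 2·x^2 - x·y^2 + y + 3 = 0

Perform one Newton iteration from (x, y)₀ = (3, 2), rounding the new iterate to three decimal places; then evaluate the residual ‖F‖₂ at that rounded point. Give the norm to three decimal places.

At (3, 2): F = (-16.000, -7.000).
Jacobian J = [[-2·y, -2·x - 2], [2·x·y - 4·x - y^2, x^2 - 2·x·y + 1]].
At the point, J = [[-4.000, -8.000], [-4.000, -2.000]] (det J = -24.000).
Solving J·Δ = −F gives Δ = (-1.000, -1.500).
Then the next iterate is (x, y)₁ = (2.000, 0.500).
Re-evaluating at (2.000, 0.500): F = (-3.000, -3.000), so ‖F‖₂ = 4.243.

4.243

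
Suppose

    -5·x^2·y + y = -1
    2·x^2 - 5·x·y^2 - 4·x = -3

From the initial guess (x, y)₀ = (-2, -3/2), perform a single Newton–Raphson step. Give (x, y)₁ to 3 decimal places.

At (-2, -3/2): F = (29.500, 41.500).
Jacobian J = [[-10·x·y, -5·x^2 + 1], [4·x - 5·y^2 - 4, -10·x·y]].
At the point, J = [[-30.000, -19.000], [-23.250, -30.000]] (det J = 458.250).
Solving J·Δ = −F gives Δ = (0.211, 1.220).
Then the next iterate is (x, y)₁ = (-1.789, -0.280).

(-1.789, -0.280)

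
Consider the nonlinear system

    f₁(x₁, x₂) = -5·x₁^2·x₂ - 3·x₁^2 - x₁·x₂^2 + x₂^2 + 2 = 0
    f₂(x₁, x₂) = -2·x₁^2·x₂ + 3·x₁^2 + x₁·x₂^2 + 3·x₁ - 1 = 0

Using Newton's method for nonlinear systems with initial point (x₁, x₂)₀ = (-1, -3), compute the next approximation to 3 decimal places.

(-0.744, -1.615)

At (-1, -3): F = (32.000, -4.000).
Jacobian J = [[-10·x₁·x₂ - 6·x₁ - x₂^2, -5·x₁^2 - 2·x₁·x₂ + 2·x₂], [-4·x₁·x₂ + 6·x₁ + x₂^2 + 3, -2·x₁^2 + 2·x₁·x₂]].
At the point, J = [[-33.000, -17.000], [-6.000, 4.000]] (det J = -234.000).
Solving J·Δ = −F gives Δ = (0.256, 1.385).
Then the next iterate is (x₁, x₂)₁ = (-0.744, -1.615).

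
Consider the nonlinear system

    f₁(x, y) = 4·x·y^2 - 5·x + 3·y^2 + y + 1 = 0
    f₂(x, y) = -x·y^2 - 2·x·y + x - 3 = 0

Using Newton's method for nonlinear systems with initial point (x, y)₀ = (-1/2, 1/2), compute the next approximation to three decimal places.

(1.705, 2.784)

At (-1/2, 1/2): F = (4.250, -2.875).
Jacobian J = [[4·y^2 - 5, 8·x·y + 6·y + 1], [-y^2 - 2·y + 1, -2·x·y - 2·x]].
At the point, J = [[-4.000, 2.000], [-0.250, 1.500]] (det J = -5.500).
Solving J·Δ = −F gives Δ = (2.205, 2.284).
Then the next iterate is (x, y)₁ = (1.705, 2.784).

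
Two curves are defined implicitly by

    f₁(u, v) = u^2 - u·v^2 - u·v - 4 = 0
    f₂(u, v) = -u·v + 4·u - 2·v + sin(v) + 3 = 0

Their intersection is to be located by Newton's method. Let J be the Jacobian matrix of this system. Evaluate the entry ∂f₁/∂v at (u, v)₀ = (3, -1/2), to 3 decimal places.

0.000

∂f₁/∂v = -2·u·v - u.
At (3, -1/2) this is 0.000.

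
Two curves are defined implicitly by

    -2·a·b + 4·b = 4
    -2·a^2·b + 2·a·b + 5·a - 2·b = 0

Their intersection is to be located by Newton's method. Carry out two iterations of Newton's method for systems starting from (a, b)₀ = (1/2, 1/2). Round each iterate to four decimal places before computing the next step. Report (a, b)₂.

(0.3770, 1.2318)

At (1/2, 1/2): F = (-2.5000, 1.7500).
Jacobian J = [[-2·b, -2·a + 4], [-4·a·b + 2·b + 5, -2·a^2 + 2·a - 2]].
At the point, J = [[-1.0000, 3.0000], [5.0000, -1.5000]] (det J = -13.5000).
Solving J·Δ = −F gives Δ = (-0.1111, 0.7963).
Then the next iterate is (a, b)₁ = (0.3889, 1.2963).
Round to (0.3889, 1.2963) and repeat: F = (0.176938, -0.031951), J = [[-2.5926, 3.2222], [5.576076, -1.524686]].
Δ = (-0.0119, -0.0645), so (a, b)₂ = (0.3770, 1.2318).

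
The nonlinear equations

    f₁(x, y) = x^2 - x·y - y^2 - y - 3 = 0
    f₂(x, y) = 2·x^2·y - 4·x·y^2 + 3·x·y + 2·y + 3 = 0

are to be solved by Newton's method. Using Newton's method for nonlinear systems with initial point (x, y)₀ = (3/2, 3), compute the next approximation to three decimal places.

At (3/2, 3): F = (-17.250, -18.000).
Jacobian J = [[2·x - y, -x - 2·y - 1], [4·x·y - 4·y^2 + 3·y, 2·x^2 - 8·x·y + 3·x + 2]].
At the point, J = [[0.000, -8.500], [-9.000, -25.000]] (det J = -76.500).
Solving J·Δ = −F gives Δ = (3.637, -2.029).
Then the next iterate is (x, y)₁ = (5.137, 0.971).

(5.137, 0.971)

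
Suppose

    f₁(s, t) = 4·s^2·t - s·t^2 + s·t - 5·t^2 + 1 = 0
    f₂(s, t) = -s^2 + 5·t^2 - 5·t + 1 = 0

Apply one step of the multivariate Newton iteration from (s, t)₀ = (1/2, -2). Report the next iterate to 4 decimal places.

(0.8283, -0.7831)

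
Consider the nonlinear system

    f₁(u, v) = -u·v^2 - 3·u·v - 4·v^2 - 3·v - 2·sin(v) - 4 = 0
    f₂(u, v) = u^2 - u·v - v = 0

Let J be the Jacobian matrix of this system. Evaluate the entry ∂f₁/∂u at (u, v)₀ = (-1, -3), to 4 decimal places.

0.0000

∂f₁/∂u = -v^2 - 3·v.
At (-1, -3) this is 0.0000.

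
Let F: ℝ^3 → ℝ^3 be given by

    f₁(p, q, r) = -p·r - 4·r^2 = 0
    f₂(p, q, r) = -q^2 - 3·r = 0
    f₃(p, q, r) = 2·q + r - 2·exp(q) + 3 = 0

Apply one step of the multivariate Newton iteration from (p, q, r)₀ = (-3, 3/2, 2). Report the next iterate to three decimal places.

(6.844, 1.034, -0.284)

At (-3, 3/2, 2): F = (-10.000, -8.250, -0.96338).
Jacobian J = [[-r, 0, -p - 8·r], [0, -2·q, -3], [0, -2·exp(q) + 2, 1]].
At the point, J = [[-2.000, 0.000, -13.000], [0.000, -3.000, -3.000], [0.000, -6.96338, 1.000]] (det J = 47.78027).
Solving J·Δ = −F gives Δ = (9.844, -0.466, -2.284).
Then the next iterate is (p, q, r)₁ = (6.844, 1.034, -0.284).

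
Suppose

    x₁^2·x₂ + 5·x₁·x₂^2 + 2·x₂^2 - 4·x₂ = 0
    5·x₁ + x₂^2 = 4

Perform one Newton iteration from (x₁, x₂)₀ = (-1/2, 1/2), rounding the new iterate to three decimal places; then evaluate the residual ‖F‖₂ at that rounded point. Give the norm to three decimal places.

0.473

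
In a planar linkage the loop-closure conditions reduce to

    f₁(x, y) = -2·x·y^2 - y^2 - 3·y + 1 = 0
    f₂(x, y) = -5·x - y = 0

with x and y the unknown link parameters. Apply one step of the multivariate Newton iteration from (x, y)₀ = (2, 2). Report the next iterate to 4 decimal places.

(-0.3458, 1.7290)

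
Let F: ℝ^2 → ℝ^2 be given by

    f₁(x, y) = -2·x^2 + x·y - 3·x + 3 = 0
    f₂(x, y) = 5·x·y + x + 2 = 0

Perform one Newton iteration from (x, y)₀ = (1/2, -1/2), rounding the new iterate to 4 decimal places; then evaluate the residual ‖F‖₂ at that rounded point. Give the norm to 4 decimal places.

At (1/2, -1/2): F = (0.7500, 1.2500).
Jacobian J = [[-4·x + y - 3, x], [5·y + 1, 5·x]].
At the point, J = [[-5.5000, 0.5000], [-1.5000, 2.5000]] (det J = -13.0000).
Solving J·Δ = −F gives Δ = (0.0962, -0.4423).
Then the next iterate is (x, y)₁ = (0.5962, -0.9423).
Re-evaluating at (0.5962, -0.9423): F = (-0.061308, -0.212796), so ‖F‖₂ = 0.2215.

0.2215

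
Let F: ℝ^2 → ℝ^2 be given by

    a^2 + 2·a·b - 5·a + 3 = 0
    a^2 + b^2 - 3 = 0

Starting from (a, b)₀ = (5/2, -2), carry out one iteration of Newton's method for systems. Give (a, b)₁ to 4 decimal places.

At (5/2, -2): F = (-13.2500, 7.2500).
Jacobian J = [[2·a + 2·b - 5, 2·a], [2·a, 2·b]].
At the point, J = [[-4.0000, 5.0000], [5.0000, -4.0000]] (det J = -9.0000).
Solving J·Δ = −F gives Δ = (1.8611, 4.1389).
Then the next iterate is (a, b)₁ = (4.3611, 2.1389).

(4.3611, 2.1389)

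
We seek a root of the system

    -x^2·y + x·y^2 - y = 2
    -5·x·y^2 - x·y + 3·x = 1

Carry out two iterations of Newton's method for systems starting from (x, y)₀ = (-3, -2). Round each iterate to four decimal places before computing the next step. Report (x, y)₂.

(-1.6911, -1.1308)

At (-3, -2): F = (6.0000, 44.0000).
Jacobian J = [[-2·x·y + y^2, -x^2 + 2·x·y - 1], [-5·y^2 - y + 3, -10·x·y - x]].
At the point, J = [[-8.0000, 2.0000], [-15.0000, -57.0000]] (det J = 486.0000).
Solving J·Δ = −F gives Δ = (0.8848, 0.5391).
Then the next iterate is (x, y)₁ = (-2.1152, -1.4609).
Round to (-2.1152, -1.4609) and repeat: F = (1.482750, 12.135908), J = [[-4.045963, 0.706120], [-6.210244, -28.785757]].
Δ = (0.4241, 0.3301), so (x, y)₂ = (-1.6911, -1.1308).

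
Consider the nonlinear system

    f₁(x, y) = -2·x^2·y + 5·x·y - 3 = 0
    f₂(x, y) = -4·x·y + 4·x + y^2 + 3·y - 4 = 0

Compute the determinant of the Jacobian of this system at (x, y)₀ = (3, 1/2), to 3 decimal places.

34.000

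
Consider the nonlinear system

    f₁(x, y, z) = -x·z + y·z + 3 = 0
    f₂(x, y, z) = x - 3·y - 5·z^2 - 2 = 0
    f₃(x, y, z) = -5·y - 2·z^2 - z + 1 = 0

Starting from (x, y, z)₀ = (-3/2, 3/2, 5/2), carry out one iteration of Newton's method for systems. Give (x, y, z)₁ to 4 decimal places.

(-0.2366, 0.1995, 1.1366)

At (-3/2, 3/2, 5/2): F = (10.5000, -39.2500, -21.5000).
Jacobian J = [[-z, z, -x + y], [1, -3, -10·z], [0, -5, -4·z - 1]].
At the point, J = [[-2.5000, 2.5000, 3.0000], [1.0000, -3.0000, -25.0000], [0.0000, -5.0000, -11.0000]] (det J = 242.5000).
Solving J·Δ = −F gives Δ = (1.2634, -1.3005, -1.3634).
Then the next iterate is (x, y, z)₁ = (-0.2366, 0.1995, 1.1366).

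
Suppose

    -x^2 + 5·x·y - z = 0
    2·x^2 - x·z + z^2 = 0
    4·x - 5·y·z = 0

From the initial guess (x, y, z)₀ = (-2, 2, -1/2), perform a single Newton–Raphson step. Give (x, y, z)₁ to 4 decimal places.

(-1.0568, 0.9881, -0.6757)

At (-2, 2, -1/2): F = (-23.5000, 7.2500, -3.0000).
Jacobian J = [[-2·x + 5·y, 5·x, -1], [4·x - z, 0, -x + 2·z], [4, -5·z, -5·y]].
At the point, J = [[14.0000, -10.0000, -1.0000], [-7.5000, 0.0000, 1.0000], [4.0000, 2.5000, -10.0000]] (det J = 693.7500).
Solving J·Δ = −F gives Δ = (0.9432, -1.0119, -0.1757).
Then the next iterate is (x, y, z)₁ = (-1.0568, 0.9881, -0.6757).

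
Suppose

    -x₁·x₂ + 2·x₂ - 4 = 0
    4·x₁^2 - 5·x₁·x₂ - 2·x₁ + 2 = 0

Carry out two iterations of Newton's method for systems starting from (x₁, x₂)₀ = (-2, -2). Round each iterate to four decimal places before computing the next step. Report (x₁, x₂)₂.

(1.7366, 2.4086)

At (-2, -2): F = (-12.0000, 2.0000).
Jacobian J = [[-x₂, -x₁ + 2], [8·x₁ - 5·x₂ - 2, -5·x₁]].
At the point, J = [[2.0000, 4.0000], [-8.0000, 10.0000]] (det J = 52.0000).
Solving J·Δ = −F gives Δ = (2.4615, 1.7692).
Then the next iterate is (x₁, x₂)₁ = (0.4615, -0.2308).
Round to (0.4615, -0.2308) and repeat: F = (-4.355086, 2.4615), J = [[0.2308, 1.5385], [2.8460, -2.3075]].
Δ = (1.2751, 2.6394), so (x₁, x₂)₂ = (1.7366, 2.4086).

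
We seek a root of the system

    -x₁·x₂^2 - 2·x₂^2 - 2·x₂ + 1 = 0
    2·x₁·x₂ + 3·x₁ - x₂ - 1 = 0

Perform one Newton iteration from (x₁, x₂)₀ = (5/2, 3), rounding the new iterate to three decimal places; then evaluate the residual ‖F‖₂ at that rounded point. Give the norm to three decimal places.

At (5/2, 3): F = (-45.500, 18.500).
Jacobian J = [[-x₂^2, -2·x₁·x₂ - 4·x₂ - 2], [2·x₂ + 3, 2·x₁ - 1]].
At the point, J = [[-9.000, -29.000], [9.000, 4.000]] (det J = 225.000).
Solving J·Δ = −F gives Δ = (-1.576, -1.080).
Then the next iterate is (x₁, x₂)₁ = (0.924, 1.920).
Re-evaluating at (0.924, 1.920): F = (-13.61903, 3.40016), so ‖F‖₂ = 14.037.

14.037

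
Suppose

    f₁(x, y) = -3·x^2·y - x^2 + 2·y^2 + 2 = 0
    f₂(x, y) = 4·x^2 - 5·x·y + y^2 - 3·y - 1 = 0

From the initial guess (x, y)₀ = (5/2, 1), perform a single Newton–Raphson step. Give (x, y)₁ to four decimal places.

At (5/2, 1): F = (-21.0000, 9.5000).
Jacobian J = [[-6·x·y - 2·x, -3·x^2 + 4·y], [8·x - 5·y, -5·x + 2·y - 3]].
At the point, J = [[-20.0000, -14.7500], [15.0000, -13.5000]] (det J = 491.2500).
Solving J·Δ = −F gives Δ = (-0.8623, -0.2545).
Then the next iterate is (x, y)₁ = (1.6377, 0.7455).

(1.6377, 0.7455)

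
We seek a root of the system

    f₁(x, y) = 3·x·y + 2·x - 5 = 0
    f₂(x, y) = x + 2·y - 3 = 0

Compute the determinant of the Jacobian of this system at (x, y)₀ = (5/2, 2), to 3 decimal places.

8.500

J = [[3·y + 2, 3·x], [1, 2]].
At the point, J = [[8.000, 7.500], [1.000, 2.000]].
det J = 8.500.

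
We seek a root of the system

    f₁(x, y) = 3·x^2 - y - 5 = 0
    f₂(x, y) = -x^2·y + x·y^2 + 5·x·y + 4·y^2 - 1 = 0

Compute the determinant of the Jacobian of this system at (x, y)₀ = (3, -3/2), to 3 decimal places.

-266.250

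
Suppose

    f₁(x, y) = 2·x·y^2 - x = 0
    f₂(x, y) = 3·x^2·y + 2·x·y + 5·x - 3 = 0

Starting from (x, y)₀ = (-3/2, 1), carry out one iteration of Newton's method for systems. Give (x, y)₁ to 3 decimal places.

(-7.091, -0.182)

At (-3/2, 1): F = (-1.500, -6.750).
Jacobian J = [[2·y^2 - 1, 4·x·y], [6·x·y + 2·y + 5, 3·x^2 + 2·x]].
At the point, J = [[1.000, -6.000], [-2.000, 3.750]] (det J = -8.250).
Solving J·Δ = −F gives Δ = (-5.591, -1.182).
Then the next iterate is (x, y)₁ = (-7.091, -0.182).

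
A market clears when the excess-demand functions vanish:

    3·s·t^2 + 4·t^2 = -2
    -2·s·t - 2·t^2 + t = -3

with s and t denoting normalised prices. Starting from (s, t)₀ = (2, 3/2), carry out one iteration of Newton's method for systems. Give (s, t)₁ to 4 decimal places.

(3.3846, 0.3718)

At (2, 3/2): F = (24.5000, -6.0000).
Jacobian J = [[3·t^2, 6·s·t + 8·t], [-2·t, -2·s - 4·t + 1]].
At the point, J = [[6.7500, 30.0000], [-3.0000, -9.0000]] (det J = 29.2500).
Solving J·Δ = −F gives Δ = (1.3846, -1.1282).
Then the next iterate is (s, t)₁ = (3.3846, 0.3718).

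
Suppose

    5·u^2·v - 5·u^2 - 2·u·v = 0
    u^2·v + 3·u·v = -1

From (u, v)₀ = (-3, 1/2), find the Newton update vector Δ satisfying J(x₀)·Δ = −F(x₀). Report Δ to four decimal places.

(0.6667, 0.1993)

At (-3, 1/2): F = (-19.5000, 1.0000).
Jacobian J = [[10·u·v - 10·u - 2·v, 5·u^2 - 2·u], [2·u·v + 3·v, u^2 + 3·u]].
At the point, J = [[14.0000, 51.0000], [-1.5000, 0.0000]] (det J = 76.5000).
Solving J·Δ = −F gives Δ = (0.6667, 0.1993).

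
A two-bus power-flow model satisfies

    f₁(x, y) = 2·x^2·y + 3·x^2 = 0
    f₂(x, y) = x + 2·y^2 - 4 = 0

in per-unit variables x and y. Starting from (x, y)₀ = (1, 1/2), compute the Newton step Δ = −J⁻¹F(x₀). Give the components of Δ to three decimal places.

(-0.929, 1.714)

At (1, 1/2): F = (4.000, -2.500).
Jacobian J = [[4·x·y + 6·x, 2·x^2], [1, 4·y]].
At the point, J = [[8.000, 2.000], [1.000, 2.000]] (det J = 14.000).
Solving J·Δ = −F gives Δ = (-0.929, 1.714).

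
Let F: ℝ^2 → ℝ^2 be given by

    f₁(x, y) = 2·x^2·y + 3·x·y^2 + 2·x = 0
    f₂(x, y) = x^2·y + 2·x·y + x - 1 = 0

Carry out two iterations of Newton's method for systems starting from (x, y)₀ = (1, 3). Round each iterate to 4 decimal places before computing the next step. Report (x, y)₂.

At (1, 3): F = (35.0000, 9.0000).
Jacobian J = [[4·x·y + 3·y^2 + 2, 2·x^2 + 6·x·y], [2·x·y + 2·y + 1, x^2 + 2·x]].
At the point, J = [[41.0000, 20.0000], [13.0000, 3.0000]] (det J = -137.0000).
Solving J·Δ = −F gives Δ = (-0.5474, -0.6277).
Then the next iterate is (x, y)₁ = (0.4526, 2.3723).
Round to (0.4526, 2.3723) and repeat: F = (9.518553, 2.085964), J = [[23.178234, 6.851911], [7.892006, 1.110047]].
Δ = (-0.1315, -0.9444), so (x, y)₂ = (0.3211, 1.4279).

(0.3211, 1.4279)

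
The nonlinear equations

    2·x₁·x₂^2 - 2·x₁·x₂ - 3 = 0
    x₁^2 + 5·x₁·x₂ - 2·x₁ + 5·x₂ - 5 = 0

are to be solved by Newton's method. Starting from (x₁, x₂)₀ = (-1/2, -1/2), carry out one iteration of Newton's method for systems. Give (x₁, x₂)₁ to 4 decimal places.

(-0.5424, 1.4068)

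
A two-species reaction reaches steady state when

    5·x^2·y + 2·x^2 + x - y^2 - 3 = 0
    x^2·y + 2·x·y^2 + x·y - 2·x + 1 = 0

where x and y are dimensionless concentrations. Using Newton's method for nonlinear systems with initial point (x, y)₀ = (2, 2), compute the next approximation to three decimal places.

At (2, 2): F = (43.000, 25.000).
Jacobian J = [[10·x·y + 4·x + 1, 5·x^2 - 2·y], [2·x·y + 2·y^2 + y - 2, x^2 + 4·x·y + x]].
At the point, J = [[49.000, 16.000], [16.000, 22.000]] (det J = 822.000).
Solving J·Δ = −F gives Δ = (-0.664, -0.653).
Then the next iterate is (x, y)₁ = (1.336, 1.347).

(1.336, 1.347)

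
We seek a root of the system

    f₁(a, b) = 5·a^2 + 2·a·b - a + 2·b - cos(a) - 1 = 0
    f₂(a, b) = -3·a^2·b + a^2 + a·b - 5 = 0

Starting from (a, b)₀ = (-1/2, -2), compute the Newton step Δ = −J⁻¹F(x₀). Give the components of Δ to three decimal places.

(-0.222, -0.200)

At (-1/2, -2): F = (-2.12758, -2.250).
Jacobian J = [[10·a + 2·b + sin(a) - 1, 2·a + 2], [-6·a·b + 2·a + b, -3·a^2 + a]].
At the point, J = [[-10.47943, 1.000], [-9.000, -1.250]] (det J = 22.09928).
Solving J·Δ = −F gives Δ = (-0.222, -0.200).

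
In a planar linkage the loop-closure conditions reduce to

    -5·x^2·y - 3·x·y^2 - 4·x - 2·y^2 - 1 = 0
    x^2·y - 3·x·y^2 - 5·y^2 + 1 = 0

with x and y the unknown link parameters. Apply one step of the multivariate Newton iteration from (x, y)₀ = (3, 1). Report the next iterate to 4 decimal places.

(1.8462, 0.6073)

At (3, 1): F = (-69.0000, -4.0000).
Jacobian J = [[-10·x·y - 3·y^2 - 4, -5·x^2 - 6·x·y - 4·y], [2·x·y - 3·y^2, x^2 - 6·x·y - 10·y]].
At the point, J = [[-37.0000, -67.0000], [3.0000, -19.0000]] (det J = 904.0000).
Solving J·Δ = −F gives Δ = (-1.1538, -0.3927).
Then the next iterate is (x, y)₁ = (1.8462, 0.6073).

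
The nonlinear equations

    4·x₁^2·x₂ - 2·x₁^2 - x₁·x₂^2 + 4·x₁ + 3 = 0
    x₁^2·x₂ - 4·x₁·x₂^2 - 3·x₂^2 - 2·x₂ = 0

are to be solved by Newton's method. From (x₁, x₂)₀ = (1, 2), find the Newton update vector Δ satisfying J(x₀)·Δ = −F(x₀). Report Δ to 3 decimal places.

At (1, 2): F = (9.000, -30.000).
Jacobian J = [[8·x₁·x₂ - 4·x₁ - x₂^2 + 4, 4·x₁^2 - 2·x₁·x₂], [2·x₁·x₂ - 4·x₂^2, x₁^2 - 8·x₁·x₂ - 6·x₂ - 2]].
At the point, J = [[12.000, 0.000], [-12.000, -29.000]] (det J = -348.000).
Solving J·Δ = −F gives Δ = (-0.750, -0.724).

(-0.750, -0.724)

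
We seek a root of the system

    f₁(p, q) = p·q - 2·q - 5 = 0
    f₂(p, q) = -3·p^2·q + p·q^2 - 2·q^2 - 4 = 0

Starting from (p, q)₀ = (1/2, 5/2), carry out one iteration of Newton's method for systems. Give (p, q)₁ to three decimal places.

(2.692, 0.319)

At (1/2, 5/2): F = (-8.750, -15.250).
Jacobian J = [[q, p - 2], [-6·p·q + q^2, -3·p^2 + 2·p·q - 4·q]].
At the point, J = [[2.500, -1.500], [-1.250, -8.250]] (det J = -22.500).
Solving J·Δ = −F gives Δ = (2.192, -2.181).
Then the next iterate is (p, q)₁ = (2.692, 0.319).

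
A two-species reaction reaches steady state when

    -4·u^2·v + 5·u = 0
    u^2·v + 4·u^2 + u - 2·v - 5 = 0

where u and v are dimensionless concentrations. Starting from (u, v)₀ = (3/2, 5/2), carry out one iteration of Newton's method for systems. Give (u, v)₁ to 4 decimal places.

At (3/2, 5/2): F = (-15.0000, 6.1250).
Jacobian J = [[-8·u·v + 5, -4·u^2], [2·u·v + 8·u + 1, u^2 - 2]].
At the point, J = [[-25.0000, -9.0000], [20.5000, 0.2500]] (det J = 178.2500).
Solving J·Δ = −F gives Δ = (-0.2882, -0.8661).
Then the next iterate is (u, v)₁ = (1.2118, 1.6339).

(1.2118, 1.6339)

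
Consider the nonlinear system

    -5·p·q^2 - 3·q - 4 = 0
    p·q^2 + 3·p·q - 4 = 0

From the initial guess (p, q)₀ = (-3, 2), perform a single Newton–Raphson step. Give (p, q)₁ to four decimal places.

At (-3, 2): F = (50.0000, -34.0000).
Jacobian J = [[-5·q^2, -10·p·q - 3], [q^2 + 3·q, 2·p·q + 3·p]].
At the point, J = [[-20.0000, 57.0000], [10.0000, -21.0000]] (det J = -150.0000).
Solving J·Δ = −F gives Δ = (5.9200, 1.2000).
Then the next iterate is (p, q)₁ = (2.9200, 3.2000).

(2.9200, 3.2000)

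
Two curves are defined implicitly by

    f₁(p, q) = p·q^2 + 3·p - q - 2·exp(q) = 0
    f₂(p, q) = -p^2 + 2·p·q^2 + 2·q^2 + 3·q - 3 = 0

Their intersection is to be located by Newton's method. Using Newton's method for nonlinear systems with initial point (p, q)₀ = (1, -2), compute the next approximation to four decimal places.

At (1, -2): F = (8.729329, 6.0000).
Jacobian J = [[q^2 + 3, 2·p·q - 2·exp(q) - 1], [-2·p + 2·q^2, 4·p·q + 4·q + 3]].
At the point, J = [[7.0000, -5.270671], [6.0000, -13.0000]] (det J = -59.375977).
Solving J·Δ = −F gives Δ = (-1.3786, -0.1748).
Then the next iterate is (p, q)₁ = (-0.3786, -2.1748).

(-0.3786, -2.1748)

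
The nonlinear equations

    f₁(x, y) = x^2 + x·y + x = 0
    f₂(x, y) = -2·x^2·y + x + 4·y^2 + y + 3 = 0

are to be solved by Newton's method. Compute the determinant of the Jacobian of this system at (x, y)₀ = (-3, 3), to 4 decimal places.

97.0000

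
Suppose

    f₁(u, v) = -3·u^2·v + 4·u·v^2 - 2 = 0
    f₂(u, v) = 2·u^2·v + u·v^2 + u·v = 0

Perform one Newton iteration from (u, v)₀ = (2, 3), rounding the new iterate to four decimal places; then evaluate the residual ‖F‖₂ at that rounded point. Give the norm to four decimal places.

At (2, 3): F = (34.0000, 48.0000).
Jacobian J = [[-6·u·v + 4·v^2, -3·u^2 + 8·u·v], [4·u·v + v^2 + v, 2·u^2 + 2·u·v + u]].
At the point, J = [[0.0000, 36.0000], [36.0000, 22.0000]] (det J = -1296.0000).
Solving J·Δ = −F gives Δ = (-0.7562, -0.9444).
Then the next iterate is (u, v)₁ = (1.2438, 2.0556).
Re-evaluating at (1.2438, 2.0556): F = (9.482388, 14.172606), so ‖F‖₂ = 17.0522.

17.0522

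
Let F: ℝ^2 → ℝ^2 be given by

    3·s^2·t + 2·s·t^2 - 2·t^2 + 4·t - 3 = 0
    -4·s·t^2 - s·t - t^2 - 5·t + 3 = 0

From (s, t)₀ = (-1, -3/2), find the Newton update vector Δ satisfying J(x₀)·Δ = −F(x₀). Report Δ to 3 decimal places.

(-0.205, 1.330)

At (-1, -3/2): F = (-22.500, 15.750).
Jacobian J = [[6·s·t + 2·t^2, 3·s^2 + 4·s·t - 4·t + 4], [-4·t^2 - t, -8·s·t - s - 2·t - 5]].
At the point, J = [[13.500, 19.000], [-7.500, -13.000]] (det J = -33.000).
Solving J·Δ = −F gives Δ = (-0.205, 1.330).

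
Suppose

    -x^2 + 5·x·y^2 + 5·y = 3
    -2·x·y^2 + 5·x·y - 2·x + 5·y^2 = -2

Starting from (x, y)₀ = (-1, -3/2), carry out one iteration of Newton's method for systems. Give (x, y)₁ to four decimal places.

At (-1, -3/2): F = (-22.7500, 27.2500).
Jacobian J = [[-2·x + 5·y^2, 10·x·y + 5], [-2·y^2 + 5·y - 2, -4·x·y + 5·x + 10·y]].
At the point, J = [[13.2500, 20.0000], [-14.0000, -26.0000]] (det J = -64.5000).
Solving J·Δ = −F gives Δ = (0.7209, 0.6599).
Then the next iterate is (x, y)₁ = (-0.2791, -0.8401).

(-0.2791, -0.8401)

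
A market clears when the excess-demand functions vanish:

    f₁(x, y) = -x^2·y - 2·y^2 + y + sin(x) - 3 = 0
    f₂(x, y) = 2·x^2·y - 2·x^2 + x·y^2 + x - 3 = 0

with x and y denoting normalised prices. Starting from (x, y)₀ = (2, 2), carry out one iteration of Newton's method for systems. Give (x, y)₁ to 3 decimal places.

At (2, 2): F = (-16.09070, 15.000).
Jacobian J = [[-2·x·y + cos(x), -x^2 - 4·y + 1], [4·x·y - 4·x + y^2 + 1, 2·x^2 + 2·x·y]].
At the point, J = [[-8.41615, -11.000], [13.000, 16.000]] (det J = 8.34165).
Solving J·Δ = −F gives Δ = (11.083, -9.943).
Then the next iterate is (x, y)₁ = (13.083, -7.943).

(13.083, -7.943)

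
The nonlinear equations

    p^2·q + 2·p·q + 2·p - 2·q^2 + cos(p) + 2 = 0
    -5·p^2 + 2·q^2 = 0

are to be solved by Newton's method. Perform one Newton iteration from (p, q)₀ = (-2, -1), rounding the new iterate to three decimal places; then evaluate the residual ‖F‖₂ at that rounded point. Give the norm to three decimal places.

At (-2, -1): F = (-4.41615, -18.000).
Jacobian J = [[2·p·q + 2·q - sin(p) + 2, p^2 + 2·p - 4·q], [-10·p, 4·q]].
At the point, J = [[4.90930, 4.000], [20.000, -4.000]] (det J = -99.63719).
Solving J·Δ = −F gives Δ = (0.900, 0.000).
Then the next iterate is (p, q)₁ = (-1.100, -1.000).
Re-evaluating at (-1.100, -1.000): F = (-0.75640, -4.050), so ‖F‖₂ = 4.120.

4.120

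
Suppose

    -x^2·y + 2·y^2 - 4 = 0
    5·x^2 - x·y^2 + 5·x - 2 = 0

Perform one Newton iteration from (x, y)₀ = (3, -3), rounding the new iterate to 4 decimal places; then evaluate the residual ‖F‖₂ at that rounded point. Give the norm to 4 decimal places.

At (3, -3): F = (41.0000, 31.0000).
Jacobian J = [[-2·x·y, -x^2 + 4·y], [10·x - y^2 + 5, -2·x·y]].
At the point, J = [[18.0000, -21.0000], [26.0000, 18.0000]] (det J = 870.0000).
Solving J·Δ = −F gives Δ = (-1.5966, 0.5839).
Then the next iterate is (x, y)₁ = (1.4034, -2.4161).
Re-evaluating at (1.4034, -2.4161): F = (12.433664, 6.672255), so ‖F‖₂ = 14.1108.

14.1108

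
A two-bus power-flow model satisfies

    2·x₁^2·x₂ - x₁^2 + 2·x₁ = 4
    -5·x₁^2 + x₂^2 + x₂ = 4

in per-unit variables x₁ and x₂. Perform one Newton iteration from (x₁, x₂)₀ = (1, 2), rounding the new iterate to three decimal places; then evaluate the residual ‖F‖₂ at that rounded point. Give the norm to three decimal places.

At (1, 2): F = (1.000, -3.000).
Jacobian J = [[4·x₁·x₂ - 2·x₁ + 2, 2·x₁^2], [-10·x₁, 2·x₂ + 1]].
At the point, J = [[8.000, 2.000], [-10.000, 5.000]] (det J = 60.000).
Solving J·Δ = −F gives Δ = (-0.183, 0.233).
Then the next iterate is (x₁, x₂)₁ = (0.817, 2.233).
Re-evaluating at (0.817, 2.233): F = (-0.05248, -0.11816), so ‖F‖₂ = 0.129.

0.129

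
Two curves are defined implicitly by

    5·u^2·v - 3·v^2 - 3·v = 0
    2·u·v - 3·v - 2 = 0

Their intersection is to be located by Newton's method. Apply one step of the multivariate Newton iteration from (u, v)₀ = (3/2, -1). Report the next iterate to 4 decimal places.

(0.5000, -1.2632)

At (3/2, -1): F = (-11.2500, -2.0000).
Jacobian J = [[10·u·v, 5·u^2 - 6·v - 3], [2·v, 2·u - 3]].
At the point, J = [[-15.0000, 14.2500], [-2.0000, 0.0000]] (det J = 28.5000).
Solving J·Δ = −F gives Δ = (-1.0000, -0.2632).
Then the next iterate is (u, v)₁ = (0.5000, -1.2632).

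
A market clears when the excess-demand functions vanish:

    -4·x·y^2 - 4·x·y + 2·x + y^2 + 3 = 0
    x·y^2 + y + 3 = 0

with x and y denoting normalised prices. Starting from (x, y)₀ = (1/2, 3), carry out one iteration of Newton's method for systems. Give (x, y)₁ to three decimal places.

At (1/2, 3): F = (-11.000, 10.500).
Jacobian J = [[-4·y^2 - 4·y + 2, -8·x·y - 4·x + 2·y], [y^2, 2·x·y + 1]].
At the point, J = [[-46.000, -8.000], [9.000, 4.000]] (det J = -112.000).
Solving J·Δ = −F gives Δ = (0.357, -3.429).
Then the next iterate is (x, y)₁ = (0.857, -0.429).

(0.857, -0.429)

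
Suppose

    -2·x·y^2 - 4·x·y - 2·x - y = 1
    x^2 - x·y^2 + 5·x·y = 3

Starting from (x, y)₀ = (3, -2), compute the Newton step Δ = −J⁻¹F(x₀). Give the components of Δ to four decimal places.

At (3, -2): F = (-5.0000, -36.0000).
Jacobian J = [[-2·y^2 - 4·y - 2, -4·x·y - 4·x - 1], [2·x - y^2 + 5·y, -2·x·y + 5·x]].
At the point, J = [[-2.0000, 11.0000], [-8.0000, 27.0000]] (det J = 34.0000).
Solving J·Δ = −F gives Δ = (-7.6765, -0.9412).

(-7.6765, -0.9412)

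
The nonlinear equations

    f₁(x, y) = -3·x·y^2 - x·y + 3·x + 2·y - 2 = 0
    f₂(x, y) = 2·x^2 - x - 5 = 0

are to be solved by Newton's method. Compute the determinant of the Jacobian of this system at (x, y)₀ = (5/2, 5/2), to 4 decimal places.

J = [[-3·y^2 - y + 3, -6·x·y - x + 2], [4·x - 1, 0]].
At the point, J = [[-18.2500, -38.0000], [9.0000, 0.0000]].
det J = 342.0000.

342.0000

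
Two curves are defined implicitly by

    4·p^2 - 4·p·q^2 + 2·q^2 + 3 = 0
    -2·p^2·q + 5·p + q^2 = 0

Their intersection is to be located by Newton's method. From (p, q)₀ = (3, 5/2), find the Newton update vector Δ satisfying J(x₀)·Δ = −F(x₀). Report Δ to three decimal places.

(-0.713, -0.456)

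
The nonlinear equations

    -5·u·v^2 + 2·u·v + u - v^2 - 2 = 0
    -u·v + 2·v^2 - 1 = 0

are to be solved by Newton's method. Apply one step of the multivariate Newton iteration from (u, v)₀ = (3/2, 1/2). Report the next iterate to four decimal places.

(-1.6316, -0.1316)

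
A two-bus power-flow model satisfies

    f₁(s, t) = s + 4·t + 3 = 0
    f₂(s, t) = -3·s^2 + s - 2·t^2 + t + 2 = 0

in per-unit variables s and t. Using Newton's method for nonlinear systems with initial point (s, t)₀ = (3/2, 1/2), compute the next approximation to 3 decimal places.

(1.290, -1.073)

At (3/2, 1/2): F = (6.500, -3.250).
Jacobian J = [[1, 4], [-6·s + 1, -4·t + 1]].
At the point, J = [[1.000, 4.000], [-8.000, -1.000]] (det J = 31.000).
Solving J·Δ = −F gives Δ = (-0.210, -1.573).
Then the next iterate is (s, t)₁ = (1.290, -1.073).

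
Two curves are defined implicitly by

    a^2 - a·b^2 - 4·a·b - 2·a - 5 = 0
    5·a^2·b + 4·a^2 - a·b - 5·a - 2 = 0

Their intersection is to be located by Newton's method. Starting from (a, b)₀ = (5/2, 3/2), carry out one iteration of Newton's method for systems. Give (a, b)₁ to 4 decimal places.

(2.1795, 0.2033)

At (5/2, 3/2): F = (-24.3750, 53.6250).
Jacobian J = [[2·a - b^2 - 4·b - 2, -2·a·b - 4·a], [10·a·b + 8·a - b - 5, 5·a^2 - a]].
At the point, J = [[-5.2500, -17.5000], [51.0000, 28.7500]] (det J = 741.5625).
Solving J·Δ = −F gives Δ = (-0.3205, -1.2967).
Then the next iterate is (a, b)₁ = (2.1795, 0.2033).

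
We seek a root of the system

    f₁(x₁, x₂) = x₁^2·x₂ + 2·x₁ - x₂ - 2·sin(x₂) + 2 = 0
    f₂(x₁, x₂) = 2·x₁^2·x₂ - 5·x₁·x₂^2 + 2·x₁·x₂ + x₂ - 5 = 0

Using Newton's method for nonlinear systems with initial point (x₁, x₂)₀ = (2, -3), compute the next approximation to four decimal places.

(3.3153, 0.1870)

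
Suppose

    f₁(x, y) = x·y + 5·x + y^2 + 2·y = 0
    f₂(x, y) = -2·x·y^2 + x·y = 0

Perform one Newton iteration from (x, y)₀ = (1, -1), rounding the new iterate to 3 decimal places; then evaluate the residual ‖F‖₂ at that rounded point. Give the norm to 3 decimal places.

0.525

At (1, -1): F = (3.000, -3.000).
Jacobian J = [[y + 5, x + 2·y + 2], [-2·y^2 + y, -4·x·y + x]].
At the point, J = [[4.000, 1.000], [-3.000, 5.000]] (det J = 23.000).
Solving J·Δ = −F gives Δ = (-0.783, 0.130).
Then the next iterate is (x, y)₁ = (0.217, -0.870).
Re-evaluating at (0.217, -0.870): F = (-0.08689, -0.51728), so ‖F‖₂ = 0.525.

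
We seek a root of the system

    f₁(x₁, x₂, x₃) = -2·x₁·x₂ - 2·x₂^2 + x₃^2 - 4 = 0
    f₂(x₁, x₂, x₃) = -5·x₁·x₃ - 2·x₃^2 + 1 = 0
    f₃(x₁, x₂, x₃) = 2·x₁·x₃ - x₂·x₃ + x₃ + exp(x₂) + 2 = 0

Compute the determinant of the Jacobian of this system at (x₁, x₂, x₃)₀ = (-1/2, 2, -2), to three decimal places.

172.778

J = [[-2·x₂, -2·x₁ - 4·x₂, 2·x₃], [-5·x₃, 0, -5·x₁ - 4·x₃], [2·x₃, -x₃ + exp(x₂), 2·x₁ - x₂ + 1]].
At the point, J = [[-4.000, -7.000, -4.000], [10.000, 0.000, 10.500], [-4.000, 9.38906, -2.000]].
det J = 172.778.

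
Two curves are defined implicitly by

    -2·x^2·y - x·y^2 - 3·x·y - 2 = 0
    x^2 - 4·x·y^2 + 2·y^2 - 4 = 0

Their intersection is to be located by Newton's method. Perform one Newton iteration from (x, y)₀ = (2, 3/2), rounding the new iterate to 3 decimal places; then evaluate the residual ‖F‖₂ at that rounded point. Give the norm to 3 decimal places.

At (2, 3/2): F = (-27.500, -13.500).
Jacobian J = [[-4·x·y - y^2 - 3·y, -2·x^2 - 2·x·y - 3·x], [2·x - 4·y^2, -8·x·y + 4·y]].
At the point, J = [[-18.750, -20.000], [-5.000, -18.000]] (det J = 237.500).
Solving J·Δ = −F gives Δ = (-0.947, -0.487).
Then the next iterate is (x, y)₁ = (1.053, 1.013).
Re-evaluating at (1.053, 1.013): F = (-8.52707, -5.16108), so ‖F‖₂ = 9.967.

9.967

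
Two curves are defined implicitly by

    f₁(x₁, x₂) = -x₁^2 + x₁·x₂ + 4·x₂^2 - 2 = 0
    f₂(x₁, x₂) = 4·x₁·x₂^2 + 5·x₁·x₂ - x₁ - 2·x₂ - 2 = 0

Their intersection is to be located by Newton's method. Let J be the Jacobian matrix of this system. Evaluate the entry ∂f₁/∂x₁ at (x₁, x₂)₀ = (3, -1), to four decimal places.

∂f₁/∂x₁ = -2·x₁ + x₂.
At (3, -1) this is -7.0000.

-7.0000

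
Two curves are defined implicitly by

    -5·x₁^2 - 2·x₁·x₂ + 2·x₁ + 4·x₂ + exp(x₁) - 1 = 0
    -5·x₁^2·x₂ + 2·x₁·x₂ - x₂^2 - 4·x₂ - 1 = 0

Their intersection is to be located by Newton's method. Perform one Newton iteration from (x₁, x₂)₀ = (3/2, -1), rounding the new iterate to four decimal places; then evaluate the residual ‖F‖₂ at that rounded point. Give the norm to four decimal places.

4.1998

At (3/2, -1): F = (-5.768311, 10.2500).
Jacobian J = [[-10·x₁ - 2·x₂ + exp(x₁) + 2, -2·x₁ + 4], [-10·x₁·x₂ + 2·x₂, -5·x₁^2 + 2·x₁ - 2·x₂ - 4]].
At the point, J = [[-6.518311, 1.0000], [13.0000, -10.2500]] (det J = 53.812687).
Solving J·Δ = −F gives Δ = (-0.9082, -0.1519).
Then the next iterate is (x₁, x₂)₁ = (0.5918, -1.1519).
Re-evaluating at (0.5918, -1.1519): F = (-3.004509, 2.934471), so ‖F‖₂ = 4.1998.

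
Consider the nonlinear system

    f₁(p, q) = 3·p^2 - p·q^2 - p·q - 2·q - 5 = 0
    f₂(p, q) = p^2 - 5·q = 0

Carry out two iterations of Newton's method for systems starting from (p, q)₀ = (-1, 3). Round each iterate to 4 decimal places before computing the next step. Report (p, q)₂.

At (-1, 3): F = (4.0000, -14.0000).
Jacobian J = [[6·p - q^2 - q, -2·p·q - p - 2], [2·p, -5]].
At the point, J = [[-18.0000, 5.0000], [-2.0000, -5.0000]] (det J = 100.0000).
Solving J·Δ = −F gives Δ = (-0.5000, -2.6000).
Then the next iterate is (p, q)₁ = (-1.5000, 0.4000).
Round to (-1.5000, 0.4000) and repeat: F = (1.7900, 0.2500), J = [[-9.5600, 0.7000], [-3.0000, -5.0000]].
Δ = (0.1829, -0.0597), so (p, q)₂ = (-1.3171, 0.3403).

(-1.3171, 0.3403)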